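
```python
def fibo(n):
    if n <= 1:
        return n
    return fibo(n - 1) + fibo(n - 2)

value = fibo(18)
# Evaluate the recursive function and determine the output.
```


fibo(18)
= fibo(17) + fibo(16)
= (fibo(16) + fibo(15)) + fibo(16)
Computing bottom-up: fibo(0)=0, fibo(1)=1, fibo(2)=1, fibo(3)=2, fibo(4)=3, fibo(5)=5, fibo(6)=8, fibo(7)=13, fibo(8)=21, fibo(9)=34, fibo(10)=55, fibo(11)=89, fibo(12)=144, fibo(13)=233, fibo(14)=377, fibo(15)=610, fibo(16)=987, fibo(17)=1597, fibo(18)=2584
= 2584


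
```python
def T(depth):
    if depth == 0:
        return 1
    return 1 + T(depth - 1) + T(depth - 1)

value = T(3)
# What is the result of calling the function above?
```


T(3)
= 1 + T(2) + T(2)
= 1 + 2 * T(2)
T(k) = 2^(k+1) - 1
T(0) = 1
T(1) = 3
T(2) = 7
T(3) = 15
T(3) = 2^4 - 1 = 15


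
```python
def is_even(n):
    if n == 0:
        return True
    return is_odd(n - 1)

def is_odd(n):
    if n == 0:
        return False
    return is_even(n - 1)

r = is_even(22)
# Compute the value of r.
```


is_even(22)
= is_odd(21)
= is_even(20)
= is_odd(19)
= is_even(18)
= is_odd(17)
= is_even(16)
= is_odd(15)
= is_even(14)
= is_odd(13)
= is_even(12)
= is_odd(11)
= is_even(10)
= is_odd(9)
= is_even(8)
= is_odd(7)
= is_even(6)
= is_odd(5)
= is_even(4)
= is_odd(3)
= is_even(2)
= is_odd(1)
= is_even(0)
n == 0: return True
= True


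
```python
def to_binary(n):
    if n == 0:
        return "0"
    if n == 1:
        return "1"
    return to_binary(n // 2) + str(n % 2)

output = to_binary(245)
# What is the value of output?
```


to_binary(245)
= to_binary(122) + "1"
= to_binary(61) + "0" + "1"
= to_binary(30) + "1" + "0" + "1"
= to_binary(15) + "0" + "1" + "0" + "1"
= to_binary(7) + "1" + "0" + "1" + "0" + "1"
= to_binary(3) + "1" + "1" + "0" + "1" + "0" + "1"
= to_binary(1) + "1" + "1" + "1" + "0" + "1" + "0" + "1"
= "1" + "1" + "1" + "1" + "0" + "1" + "0" + "1"
= "11110101"


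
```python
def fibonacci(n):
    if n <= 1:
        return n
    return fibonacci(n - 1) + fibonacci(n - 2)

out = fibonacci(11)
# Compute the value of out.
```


fibonacci(11)
= fibonacci(10) + fibonacci(9)
= (fibonacci(9) + fibonacci(8)) + fibonacci(9)
Computing bottom-up: fibonacci(0)=0, fibonacci(1)=1, fibonacci(2)=1, fibonacci(3)=2, fibonacci(4)=3, fibonacci(5)=5, fibonacci(6)=8, fibonacci(7)=13, fibonacci(8)=21, fibonacci(9)=34, fibonacci(10)=55, fibonacci(11)=89
= 89


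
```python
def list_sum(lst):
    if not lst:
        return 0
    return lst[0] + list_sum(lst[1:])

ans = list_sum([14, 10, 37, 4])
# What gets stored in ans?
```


list_sum([14, 10, 37, 4])
= 14 + list_sum([10, 37, 4])
= 14 + 10 + list_sum([37, 4])
= 14 + 10 + 37 + list_sum([4])
= 14 + 10 + 37 + 4 + list_sum([])
= 14 + 10 + 37 + 4 + 0
= 65


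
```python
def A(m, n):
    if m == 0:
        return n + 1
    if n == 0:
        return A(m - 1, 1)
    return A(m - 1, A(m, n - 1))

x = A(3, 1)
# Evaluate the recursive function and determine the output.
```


A(3, 1)
= A(2, A(3, 0))
First compute A(3, 0) = 5
= A(2, 5)
= 13


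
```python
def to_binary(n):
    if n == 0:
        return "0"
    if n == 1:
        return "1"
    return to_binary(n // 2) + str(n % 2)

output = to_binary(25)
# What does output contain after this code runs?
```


to_binary(25)
= to_binary(12) + "1"
= to_binary(6) + "0" + "1"
= to_binary(3) + "0" + "0" + "1"
= to_binary(1) + "1" + "0" + "0" + "1"
= "1" + "1" + "0" + "0" + "1"
= "11001"


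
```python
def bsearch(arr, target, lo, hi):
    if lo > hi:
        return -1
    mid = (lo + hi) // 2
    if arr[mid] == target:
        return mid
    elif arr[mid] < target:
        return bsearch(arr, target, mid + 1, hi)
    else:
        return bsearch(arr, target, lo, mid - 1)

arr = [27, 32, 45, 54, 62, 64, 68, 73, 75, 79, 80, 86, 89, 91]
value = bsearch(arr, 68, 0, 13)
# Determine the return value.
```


bsearch(arr, 68, 0, 13)
lo=0, hi=13, mid=6, arr[mid]=68
arr[6] == 68, found at index 6
= 6


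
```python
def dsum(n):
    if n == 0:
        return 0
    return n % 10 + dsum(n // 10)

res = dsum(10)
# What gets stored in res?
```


dsum(10)
= 0 + dsum(1)
= 0 + 1 + dsum(0)
= 0 + 1 + 0
= 1


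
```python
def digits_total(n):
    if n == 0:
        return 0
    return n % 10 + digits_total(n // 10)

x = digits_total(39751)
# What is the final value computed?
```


digits_total(39751)
= 1 + digits_total(3975)
= 1 + 5 + digits_total(397)
= 1 + 5 + 7 + digits_total(39)
= 1 + 5 + 7 + 9 + digits_total(3)
= 1 + 5 + 7 + 9 + 3 + digits_total(0)
= 1 + 5 + 7 + 9 + 3 + 0
= 25


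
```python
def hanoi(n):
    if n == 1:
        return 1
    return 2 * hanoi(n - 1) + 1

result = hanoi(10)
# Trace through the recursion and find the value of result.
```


hanoi(10)
= 2 * hanoi(9) + 1
= 2 * (2 * hanoi(8) + 1) + 1
= 2 * (2 * (2 * hanoi(7) + 1) + 1) + 1
= 2 * (2 * (2 * (2 * hanoi(6) + 1) + 1) + 1) + 1
= 2 * (2 * (2 * (2 * (2 * hanoi(5) + 1) + 1) + 1) + 1) + 1
= 2 * (2 * (2 * (2 * (2 * (2 * hanoi(4) + 1) + 1) + 1) + 1) + 1) + 1
= 2 * (2 * (2 * (2 * (2 * (2 * (2 * hanoi(3) + 1) + 1) + 1) + 1) + 1) + 1) + 1
= 2 * (2 * (2 * (2 * (2 * (2 * (2 * (2 * hanoi(2) + 1) + 1) + 1) + 1) + 1) + 1) + 1) + 1
= 2 * (2 * (2 * (2 * (2 * (2 * (2 * (2 * (2 * hanoi(1) + 1) + 1) + 1) + 1) + 1) + 1) + 1) + 1) + 1
Now compute bottom-up:
hanoi(1) = 1
hanoi(2) = 2 * 1 + 1 = 3
hanoi(3) = 2 * 3 + 1 = 7
hanoi(4) = 2 * 7 + 1 = 15
hanoi(5) = 2 * 15 + 1 = 31
hanoi(6) = 2 * 31 + 1 = 63
hanoi(7) = 2 * 63 + 1 = 127
hanoi(8) = 2 * 127 + 1 = 255
hanoi(9) = 2 * 255 + 1 = 511
hanoi(10) = 2 * 511 + 1 = 1023
= 1023


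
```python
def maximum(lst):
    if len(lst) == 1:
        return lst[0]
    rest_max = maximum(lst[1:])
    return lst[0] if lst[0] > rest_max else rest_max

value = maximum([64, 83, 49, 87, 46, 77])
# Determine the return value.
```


maximum([64, 83, 49, 87, 46, 77])
= compare 64 with maximum([83, 49, 87, 46, 77])
= compare 83 with maximum([49, 87, 46, 77])
= compare 49 with maximum([87, 46, 77])
= compare 87 with maximum([46, 77])
= compare 46 with maximum([77])
Base: maximum([77]) = 77
compare 46 with 77: max = 77
compare 87 with 77: max = 87
compare 49 with 87: max = 87
compare 83 with 87: max = 87
compare 64 with 87: max = 87
= 87


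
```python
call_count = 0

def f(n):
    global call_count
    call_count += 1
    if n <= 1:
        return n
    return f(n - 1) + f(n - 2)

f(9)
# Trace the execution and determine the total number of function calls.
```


f(9) calls f(8) and f(7); each non-base call branches into two more.
Let C(k) = total number of calls made by f(k), including the call to f(k) itself.
Base cases: C(0) = 1, C(1) = 1
Recurrence: C(k) = 1 + C(k-1) + C(k-2)
  C(2) = 1 + C(1) + C(0) = 1 + 1 + 1 = 3
  C(3) = 1 + C(2) + C(1) = 1 + 3 + 1 = 5
  C(4) = 1 + C(3) + C(2) = 1 + 5 + 3 = 9
  C(5) = 1 + C(4) + C(3) = 1 + 9 + 5 = 15
  C(6) = 1 + C(5) + C(4) = 1 + 15 + 9 = 25
  C(7) = 1 + C(6) + C(5) = 1 + 25 + 15 = 41
  C(8) = 1 + C(7) + C(6) = 1 + 41 + 25 = 67
  C(9) = 1 + C(8) + C(7) = 1 + 67 + 41 = 109
Total calls = C(9) = 109


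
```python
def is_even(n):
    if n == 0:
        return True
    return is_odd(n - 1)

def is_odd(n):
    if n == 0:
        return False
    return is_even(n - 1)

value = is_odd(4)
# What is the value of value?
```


is_odd(4)
= is_even(3)
= is_odd(2)
= is_even(1)
= is_odd(0)
n == 0: return False
= False


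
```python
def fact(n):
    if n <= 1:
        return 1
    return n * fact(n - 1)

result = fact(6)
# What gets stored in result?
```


fact(6)
= 6 * fact(5)
= 6 * 5 * fact(4)
= 6 * 5 * 4 * fact(3)
= 6 * 5 * 4 * 3 * fact(2)
= 6 * 5 * 4 * 3 * 2 * fact(1)
= 6 * 5 * 4 * 3 * 2 * 1
= 720


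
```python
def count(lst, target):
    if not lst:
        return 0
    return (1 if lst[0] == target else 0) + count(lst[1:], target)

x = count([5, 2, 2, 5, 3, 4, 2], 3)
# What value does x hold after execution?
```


count([5, 2, 2, 5, 3, 4, 2], 3)
lst[0]=5 != 3: 0 + count([2, 2, 5, 3, 4, 2], 3)
lst[0]=2 != 3: 0 + count([2, 5, 3, 4, 2], 3)
lst[0]=2 != 3: 0 + count([5, 3, 4, 2], 3)
lst[0]=5 != 3: 0 + count([3, 4, 2], 3)
lst[0]=3 == 3: 1 + count([4, 2], 3)
lst[0]=4 != 3: 0 + count([2], 3)
lst[0]=2 != 3: 0 + count([], 3)
= 1


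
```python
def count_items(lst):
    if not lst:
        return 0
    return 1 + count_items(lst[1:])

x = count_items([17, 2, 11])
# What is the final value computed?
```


count_items([17, 2, 11])
= 1 + count_items([2, 11])
= 1 + 1 + count_items([11])
= 1 + 1 + 1 + count_items([])
= 1 + 1 + 1 + 0
= 3


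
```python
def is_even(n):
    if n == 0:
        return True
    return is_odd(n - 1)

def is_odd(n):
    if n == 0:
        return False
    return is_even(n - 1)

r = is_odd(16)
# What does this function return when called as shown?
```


is_odd(16)
= is_even(15)
= is_odd(14)
= is_even(13)
= is_odd(12)
= is_even(11)
= is_odd(10)
= is_even(9)
= is_odd(8)
= is_even(7)
= is_odd(6)
= is_even(5)
= is_odd(4)
= is_even(3)
= is_odd(2)
= is_even(1)
= is_odd(0)
n == 0: return False
= False


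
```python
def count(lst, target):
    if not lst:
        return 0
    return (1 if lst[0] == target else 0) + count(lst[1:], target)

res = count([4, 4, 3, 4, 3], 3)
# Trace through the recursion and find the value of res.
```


count([4, 4, 3, 4, 3], 3)
lst[0]=4 != 3: 0 + count([4, 3, 4, 3], 3)
lst[0]=4 != 3: 0 + count([3, 4, 3], 3)
lst[0]=3 == 3: 1 + count([4, 3], 3)
lst[0]=4 != 3: 0 + count([3], 3)
lst[0]=3 == 3: 1 + count([], 3)
= 2


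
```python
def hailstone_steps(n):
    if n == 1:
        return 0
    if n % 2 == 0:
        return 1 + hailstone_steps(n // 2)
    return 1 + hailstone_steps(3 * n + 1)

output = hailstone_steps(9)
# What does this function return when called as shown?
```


hailstone_steps(9)
9 is odd -> 3*9+1 = 28 -> hailstone_steps(28)
28 is even -> hailstone_steps(14)
14 is even -> hailstone_steps(7)
7 is odd -> 3*7+1 = 22 -> hailstone_steps(22)
22 is even -> hailstone_steps(11)
11 is odd -> 3*11+1 = 34 -> hailstone_steps(34)
34 is even -> hailstone_steps(17)
17 is odd -> 3*17+1 = 52 -> hailstone_steps(52)
52 is even -> hailstone_steps(26)
26 is even -> hailstone_steps(13)
13 is odd -> 3*13+1 = 40 -> hailstone_steps(40)
40 is even -> hailstone_steps(20)
20 is even -> hailstone_steps(10)
10 is even -> hailstone_steps(5)
5 is odd -> 3*5+1 = 16 -> hailstone_steps(16)
16 is even -> hailstone_steps(8)
8 is even -> hailstone_steps(4)
4 is even -> hailstone_steps(2)
2 is even -> hailstone_steps(1)
Reached 1 after 19 steps
= 19


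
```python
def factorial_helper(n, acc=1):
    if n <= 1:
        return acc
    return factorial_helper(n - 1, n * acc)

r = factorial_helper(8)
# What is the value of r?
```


factorial_helper(8, 1)
= factorial_helper(7, 8 * 1) = factorial_helper(7, 8)
= factorial_helper(6, 7 * 8) = factorial_helper(6, 56)
= factorial_helper(5, 6 * 56) = factorial_helper(5, 336)
= factorial_helper(4, 5 * 336) = factorial_helper(4, 1680)
= factorial_helper(3, 4 * 1680) = factorial_helper(3, 6720)
= factorial_helper(2, 3 * 6720) = factorial_helper(2, 20160)
= factorial_helper(1, 2 * 20160) = factorial_helper(1, 40320)
n <= 1, return acc = 40320


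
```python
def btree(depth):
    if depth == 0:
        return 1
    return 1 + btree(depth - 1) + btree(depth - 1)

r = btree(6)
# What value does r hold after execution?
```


btree(6)
= 1 + btree(5) + btree(5)
= 1 + 2 * btree(5)
btree(k) = 2^(k+1) - 1
btree(0) = 1
btree(1) = 3
btree(2) = 7
btree(3) = 15
btree(4) = 31
btree(6) = 2^7 - 1 = 127


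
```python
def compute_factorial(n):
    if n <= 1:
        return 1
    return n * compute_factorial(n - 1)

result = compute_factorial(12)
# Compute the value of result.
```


compute_factorial(12)
= 12 * compute_factorial(11)
= 12 * 11 * compute_factorial(10)
= 12 * 11 * 10 * compute_factorial(9)
= 12 * 11 * 10 * 9 * compute_factorial(8)
= 12 * 11 * 10 * 9 * 8 * compute_factorial(7)
= 12 * 11 * 10 * 9 * 8 * 7 * compute_factorial(6)
= 12 * 11 * 10 * 9 * 8 * 7 * 6 * compute_factorial(5)
= 12 * 11 * 10 * 9 * 8 * 7 * 6 * 5 * compute_factorial(4)
= 12 * 11 * 10 * 9 * 8 * 7 * 6 * 5 * 4 * compute_factorial(3)
= 12 * 11 * 10 * 9 * 8 * 7 * 6 * 5 * 4 * 3 * compute_factorial(2)
= 12 * 11 * 10 * 9 * 8 * 7 * 6 * 5 * 4 * 3 * 2 * compute_factorial(1)
= 12 * 11 * 10 * 9 * 8 * 7 * 6 * 5 * 4 * 3 * 2 * 1
= 479001600


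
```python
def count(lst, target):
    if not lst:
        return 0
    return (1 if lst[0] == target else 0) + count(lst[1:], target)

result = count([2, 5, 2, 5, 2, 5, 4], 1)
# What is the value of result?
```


count([2, 5, 2, 5, 2, 5, 4], 1)
lst[0]=2 != 1: 0 + count([5, 2, 5, 2, 5, 4], 1)
lst[0]=5 != 1: 0 + count([2, 5, 2, 5, 4], 1)
lst[0]=2 != 1: 0 + count([5, 2, 5, 4], 1)
lst[0]=5 != 1: 0 + count([2, 5, 4], 1)
lst[0]=2 != 1: 0 + count([5, 4], 1)
lst[0]=5 != 1: 0 + count([4], 1)
lst[0]=4 != 1: 0 + count([], 1)
= 0


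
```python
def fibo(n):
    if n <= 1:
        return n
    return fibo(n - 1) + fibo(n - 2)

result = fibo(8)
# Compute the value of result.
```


fibo(8)
= fibo(7) + fibo(6)
= (fibo(6) + fibo(5)) + fibo(6)
Computing bottom-up: fibo(0)=0, fibo(1)=1, fibo(2)=1, fibo(3)=2, fibo(4)=3, fibo(5)=5, fibo(6)=8, fibo(7)=13, fibo(8)=21
= 21


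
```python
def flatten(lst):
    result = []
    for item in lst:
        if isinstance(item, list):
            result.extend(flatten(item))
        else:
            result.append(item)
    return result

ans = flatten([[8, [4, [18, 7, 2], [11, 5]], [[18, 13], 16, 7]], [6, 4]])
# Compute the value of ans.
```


flatten([[8, [4, [18, 7, 2], [11, 5]], [[18, 13], 16, 7]], [6, 4]])
Processing each element:
  [8, [4, [18, 7, 2], [11, 5]], [[18, 13], 16, 7]] is a list -> flatten recursively -> [8, 4, 18, 7, 2, 11, 5, 18, 13, 16, 7]
  [6, 4] is a list -> flatten recursively -> [6, 4]
= [8, 4, 18, 7, 2, 11, 5, 18, 13, 16, 7, 6, 4]


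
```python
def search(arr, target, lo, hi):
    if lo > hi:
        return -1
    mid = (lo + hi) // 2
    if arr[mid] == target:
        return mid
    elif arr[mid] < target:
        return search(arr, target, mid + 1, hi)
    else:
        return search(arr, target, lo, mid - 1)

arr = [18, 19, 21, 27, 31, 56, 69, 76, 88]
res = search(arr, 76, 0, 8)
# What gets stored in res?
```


search(arr, 76, 0, 8)
lo=0, hi=8, mid=4, arr[mid]=31
31 < 76, search right half
lo=5, hi=8, mid=6, arr[mid]=69
69 < 76, search right half
lo=7, hi=8, mid=7, arr[mid]=76
arr[7] == 76, found at index 7
= 7


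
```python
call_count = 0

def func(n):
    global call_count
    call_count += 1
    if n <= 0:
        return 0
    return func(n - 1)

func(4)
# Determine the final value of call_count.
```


func(4) calls func(3) calls ... calls func(0)
Total calls: 4 + 1 (for base case) = 5


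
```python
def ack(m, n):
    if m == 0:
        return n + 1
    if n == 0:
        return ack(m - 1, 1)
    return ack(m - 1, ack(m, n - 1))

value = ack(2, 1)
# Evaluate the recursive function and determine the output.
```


ack(2, 1)
= ack(1, ack(2, 0))
First compute ack(2, 0) = 3
= ack(1, 3)
= 5


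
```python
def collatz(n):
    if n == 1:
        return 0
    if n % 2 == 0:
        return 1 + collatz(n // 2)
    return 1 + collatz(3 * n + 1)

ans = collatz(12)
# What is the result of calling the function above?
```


collatz(12)
12 is even -> collatz(6)
6 is even -> collatz(3)
3 is odd -> 3*3+1 = 10 -> collatz(10)
10 is even -> collatz(5)
5 is odd -> 3*5+1 = 16 -> collatz(16)
16 is even -> collatz(8)
8 is even -> collatz(4)
4 is even -> collatz(2)
2 is even -> collatz(1)
Reached 1 after 9 steps
= 9


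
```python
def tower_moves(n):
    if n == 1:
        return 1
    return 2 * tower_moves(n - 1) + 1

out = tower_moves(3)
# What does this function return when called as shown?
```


tower_moves(3)
= 2 * tower_moves(2) + 1
= 2 * (2 * tower_moves(1) + 1) + 1
Now compute bottom-up:
tower_moves(1) = 1
tower_moves(2) = 2 * 1 + 1 = 3
tower_moves(3) = 2 * 3 + 1 = 7
= 7


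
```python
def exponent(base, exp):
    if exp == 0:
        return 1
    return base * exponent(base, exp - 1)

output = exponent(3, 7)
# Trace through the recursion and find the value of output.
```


exponent(3, 7)
= 3 * exponent(3, 6)
= 3 * 3 * exponent(3, 5)
= 3 * 3 * 3 * exponent(3, 4)
= 3 * 3 * 3 * 3 * exponent(3, 3)
= 3 * 3 * 3 * 3 * 3 * exponent(3, 2)
= 3 * 3 * 3 * 3 * 3 * 3 * exponent(3, 1)
= 3 * 3 * 3 * 3 * 3 * 3 * 3 * exponent(3, 0)
= 3 * 3 * 3 * 3 * 3 * 3 * 3 * 1
= 2187


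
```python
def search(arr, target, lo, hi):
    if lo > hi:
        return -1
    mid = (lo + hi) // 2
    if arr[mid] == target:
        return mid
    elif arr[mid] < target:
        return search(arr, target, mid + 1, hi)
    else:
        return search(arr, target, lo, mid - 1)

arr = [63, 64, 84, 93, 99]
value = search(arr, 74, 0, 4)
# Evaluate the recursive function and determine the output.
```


search(arr, 74, 0, 4)
lo=0, hi=4, mid=2, arr[mid]=84
84 > 74, search left half
lo=0, hi=1, mid=0, arr[mid]=63
63 < 74, search right half
lo=1, hi=1, mid=1, arr[mid]=64
64 < 74, search right half
lo > hi, target not found, return -1
= -1


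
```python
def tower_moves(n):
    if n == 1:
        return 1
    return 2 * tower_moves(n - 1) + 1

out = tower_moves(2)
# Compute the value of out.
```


tower_moves(2)
= 2 * tower_moves(1) + 1
Now compute bottom-up:
tower_moves(1) = 1
tower_moves(2) = 2 * 1 + 1 = 3
= 3


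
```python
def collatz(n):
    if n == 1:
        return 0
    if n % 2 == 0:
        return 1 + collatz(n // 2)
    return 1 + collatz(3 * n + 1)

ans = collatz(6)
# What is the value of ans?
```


collatz(6)
6 is even -> collatz(3)
3 is odd -> 3*3+1 = 10 -> collatz(10)
10 is even -> collatz(5)
5 is odd -> 3*5+1 = 16 -> collatz(16)
16 is even -> collatz(8)
8 is even -> collatz(4)
4 is even -> collatz(2)
2 is even -> collatz(1)
Reached 1 after 8 steps
= 8


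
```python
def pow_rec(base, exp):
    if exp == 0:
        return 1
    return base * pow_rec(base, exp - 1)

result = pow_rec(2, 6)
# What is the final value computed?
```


pow_rec(2, 6)
= 2 * pow_rec(2, 5)
= 2 * 2 * pow_rec(2, 4)
= 2 * 2 * 2 * pow_rec(2, 3)
= 2 * 2 * 2 * 2 * pow_rec(2, 2)
= 2 * 2 * 2 * 2 * 2 * pow_rec(2, 1)
= 2 * 2 * 2 * 2 * 2 * 2 * pow_rec(2, 0)
= 2 * 2 * 2 * 2 * 2 * 2 * 1
= 64


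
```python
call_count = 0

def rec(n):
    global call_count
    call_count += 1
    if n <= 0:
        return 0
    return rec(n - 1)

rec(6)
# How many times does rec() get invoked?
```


rec(6) calls rec(5) calls ... calls rec(0)
Total calls: 6 + 1 (for base case) = 7


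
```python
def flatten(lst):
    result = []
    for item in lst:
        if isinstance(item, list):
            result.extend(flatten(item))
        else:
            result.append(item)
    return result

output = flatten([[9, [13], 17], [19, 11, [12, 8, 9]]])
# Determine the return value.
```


flatten([[9, [13], 17], [19, 11, [12, 8, 9]]])
Processing each element:
  [9, [13], 17] is a list -> flatten recursively -> [9, 13, 17]
  [19, 11, [12, 8, 9]] is a list -> flatten recursively -> [19, 11, 12, 8, 9]
= [9, 13, 17, 19, 11, 12, 8, 9]


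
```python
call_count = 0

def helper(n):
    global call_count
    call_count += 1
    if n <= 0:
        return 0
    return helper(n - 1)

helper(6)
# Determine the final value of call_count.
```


helper(6) calls helper(5) calls ... calls helper(0)
Total calls: 6 + 1 (for base case) = 7


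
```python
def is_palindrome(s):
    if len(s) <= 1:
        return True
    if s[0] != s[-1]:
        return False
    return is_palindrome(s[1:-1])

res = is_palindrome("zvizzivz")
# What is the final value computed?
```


is_palindrome("zvizzivz")
"zvizzivz": s[0]='z' == s[-1]='z' -> is_palindrome("vizziv")
"vizziv": s[0]='v' == s[-1]='v' -> is_palindrome("izzi")
"izzi": s[0]='i' == s[-1]='i' -> is_palindrome("zz")
"zz": s[0]='z' == s[-1]='z' -> is_palindrome("")
"": len <= 1 -> True
= True


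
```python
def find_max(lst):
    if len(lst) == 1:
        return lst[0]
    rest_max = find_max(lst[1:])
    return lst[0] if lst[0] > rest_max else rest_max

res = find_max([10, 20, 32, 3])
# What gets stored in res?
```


find_max([10, 20, 32, 3])
= compare 10 with find_max([20, 32, 3])
= compare 20 with find_max([32, 3])
= compare 32 with find_max([3])
Base: find_max([3]) = 3
compare 32 with 3: max = 32
compare 20 with 32: max = 32
compare 10 with 32: max = 32
= 32


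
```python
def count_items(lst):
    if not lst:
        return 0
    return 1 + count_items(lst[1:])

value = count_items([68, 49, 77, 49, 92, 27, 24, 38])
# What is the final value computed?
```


count_items([68, 49, 77, 49, 92, 27, 24, 38])
= 1 + count_items([49, 77, 49, 92, 27, 24, 38])
= 1 + 1 + count_items([77, 49, 92, 27, 24, 38])
= 1 + 1 + 1 + count_items([49, 92, 27, 24, 38])
= 1 + 1 + 1 + 1 + count_items([92, 27, 24, 38])
= 1 + 1 + 1 + 1 + 1 + count_items([27, 24, 38])
= 1 + 1 + 1 + 1 + 1 + 1 + count_items([24, 38])
= 1 + 1 + 1 + 1 + 1 + 1 + 1 + count_items([38])
= 1 + 1 + 1 + 1 + 1 + 1 + 1 + 1 + count_items([])
= 1 + 1 + 1 + 1 + 1 + 1 + 1 + 1 + 0
= 8


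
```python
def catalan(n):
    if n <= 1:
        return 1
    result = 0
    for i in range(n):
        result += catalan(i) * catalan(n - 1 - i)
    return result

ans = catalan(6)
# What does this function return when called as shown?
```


catalan(6)
= sum of catalan(i) * catalan(6-1-i) for i in 0..5
First compute sub-values bottom-up:
  catalan(0) = 1, catalan(1) = 1
  catalan(2) = 1*1 + 1*1 = 2
  catalan(3) = 1*2 + 1*1 + 2*1 = 5
  catalan(4) = 1*5 + 1*2 + 2*1 + 5*1 = 14
  catalan(5) = 1*14 + 1*5 + 2*2 + 5*1 + 14*1 = 42
Now catalan(6):
  catalan(0)*catalan(5) = 1*42 = 42
  catalan(1)*catalan(4) = 1*14 = 14
  catalan(2)*catalan(3) = 2*5 = 10
  catalan(3)*catalan(2) = 5*2 = 10
  catalan(4)*catalan(1) = 14*1 = 14
  catalan(5)*catalan(0) = 42*1 = 42
= 42 + 14 + 10 + 10 + 14 + 42
= 132


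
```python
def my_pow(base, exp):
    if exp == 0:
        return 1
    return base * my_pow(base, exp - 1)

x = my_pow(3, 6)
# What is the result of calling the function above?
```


my_pow(3, 6)
= 3 * my_pow(3, 5)
= 3 * 3 * my_pow(3, 4)
= 3 * 3 * 3 * my_pow(3, 3)
= 3 * 3 * 3 * 3 * my_pow(3, 2)
= 3 * 3 * 3 * 3 * 3 * my_pow(3, 1)
= 3 * 3 * 3 * 3 * 3 * 3 * my_pow(3, 0)
= 3 * 3 * 3 * 3 * 3 * 3 * 1
= 729


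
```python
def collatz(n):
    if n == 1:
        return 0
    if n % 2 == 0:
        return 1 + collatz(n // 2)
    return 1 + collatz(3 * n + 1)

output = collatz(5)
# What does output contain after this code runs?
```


collatz(5)
5 is odd -> 3*5+1 = 16 -> collatz(16)
16 is even -> collatz(8)
8 is even -> collatz(4)
4 is even -> collatz(2)
2 is even -> collatz(1)
Reached 1 after 5 steps
= 5


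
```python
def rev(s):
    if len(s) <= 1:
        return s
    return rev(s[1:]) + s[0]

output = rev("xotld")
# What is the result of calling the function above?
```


rev("xotld")
= rev("otld") + "x"
= rev("tld") + "o" + "x"
= rev("ld") + "t" + "o" + "x"
= rev("d") + "l" + "t" + "o" + "x"
= "d" + "l" + "t" + "o" + "x"
= "dltox"


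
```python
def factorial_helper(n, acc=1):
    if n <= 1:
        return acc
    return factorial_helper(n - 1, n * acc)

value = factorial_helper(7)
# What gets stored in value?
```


factorial_helper(7, 1)
= factorial_helper(6, 7 * 1) = factorial_helper(6, 7)
= factorial_helper(5, 6 * 7) = factorial_helper(5, 42)
= factorial_helper(4, 5 * 42) = factorial_helper(4, 210)
= factorial_helper(3, 4 * 210) = factorial_helper(3, 840)
= factorial_helper(2, 3 * 840) = factorial_helper(2, 2520)
= factorial_helper(1, 2 * 2520) = factorial_helper(1, 5040)
n <= 1, return acc = 5040


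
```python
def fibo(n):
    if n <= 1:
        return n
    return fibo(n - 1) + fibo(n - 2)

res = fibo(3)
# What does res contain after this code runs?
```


fibo(3)
= fibo(2) + fibo(1)
Computing bottom-up: fibo(0)=0, fibo(1)=1, fibo(2)=1, fibo(3)=2
= 2


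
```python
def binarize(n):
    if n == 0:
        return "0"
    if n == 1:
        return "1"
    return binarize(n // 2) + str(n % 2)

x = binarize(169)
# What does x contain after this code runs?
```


binarize(169)
= binarize(84) + "1"
= binarize(42) + "0" + "1"
= binarize(21) + "0" + "0" + "1"
= binarize(10) + "1" + "0" + "0" + "1"
= binarize(5) + "0" + "1" + "0" + "0" + "1"
= binarize(2) + "1" + "0" + "1" + "0" + "0" + "1"
= binarize(1) + "0" + "1" + "0" + "1" + "0" + "0" + "1"
= "1" + "0" + "1" + "0" + "1" + "0" + "0" + "1"
= "10101001"


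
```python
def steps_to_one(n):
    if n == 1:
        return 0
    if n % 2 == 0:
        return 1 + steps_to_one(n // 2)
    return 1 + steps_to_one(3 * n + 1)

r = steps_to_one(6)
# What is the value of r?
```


steps_to_one(6)
6 is even -> steps_to_one(3)
3 is odd -> 3*3+1 = 10 -> steps_to_one(10)
10 is even -> steps_to_one(5)
5 is odd -> 3*5+1 = 16 -> steps_to_one(16)
16 is even -> steps_to_one(8)
8 is even -> steps_to_one(4)
4 is even -> steps_to_one(2)
2 is even -> steps_to_one(1)
Reached 1 after 8 steps
= 8


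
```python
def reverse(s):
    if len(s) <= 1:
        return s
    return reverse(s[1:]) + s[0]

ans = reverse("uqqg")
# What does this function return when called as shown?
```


reverse("uqqg")
= reverse("qqg") + "u"
= reverse("qg") + "q" + "u"
= reverse("g") + "q" + "q" + "u"
= "g" + "q" + "q" + "u"
= "gqqu"


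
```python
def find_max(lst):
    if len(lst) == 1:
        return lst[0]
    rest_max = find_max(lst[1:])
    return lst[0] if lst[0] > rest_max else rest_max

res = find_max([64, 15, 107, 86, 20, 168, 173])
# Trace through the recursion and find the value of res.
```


find_max([64, 15, 107, 86, 20, 168, 173])
= compare 64 with find_max([15, 107, 86, 20, 168, 173])
= compare 15 with find_max([107, 86, 20, 168, 173])
= compare 107 with find_max([86, 20, 168, 173])
= compare 86 with find_max([20, 168, 173])
= compare 20 with find_max([168, 173])
= compare 168 with find_max([173])
Base: find_max([173]) = 173
compare 168 with 173: max = 173
compare 20 with 173: max = 173
compare 86 with 173: max = 173
compare 107 with 173: max = 173
compare 15 with 173: max = 173
compare 64 with 173: max = 173
= 173


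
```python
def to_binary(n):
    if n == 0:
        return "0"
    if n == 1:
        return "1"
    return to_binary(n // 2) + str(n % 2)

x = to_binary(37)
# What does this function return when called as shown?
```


to_binary(37)
= to_binary(18) + "1"
= to_binary(9) + "0" + "1"
= to_binary(4) + "1" + "0" + "1"
= to_binary(2) + "0" + "1" + "0" + "1"
= to_binary(1) + "0" + "0" + "1" + "0" + "1"
= "1" + "0" + "0" + "1" + "0" + "1"
= "100101"


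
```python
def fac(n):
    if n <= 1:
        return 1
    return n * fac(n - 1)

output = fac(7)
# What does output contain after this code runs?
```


fac(7)
= 7 * fac(6)
= 7 * 6 * fac(5)
= 7 * 6 * 5 * fac(4)
= 7 * 6 * 5 * 4 * fac(3)
= 7 * 6 * 5 * 4 * 3 * fac(2)
= 7 * 6 * 5 * 4 * 3 * 2 * fac(1)
= 7 * 6 * 5 * 4 * 3 * 2 * 1
= 5040


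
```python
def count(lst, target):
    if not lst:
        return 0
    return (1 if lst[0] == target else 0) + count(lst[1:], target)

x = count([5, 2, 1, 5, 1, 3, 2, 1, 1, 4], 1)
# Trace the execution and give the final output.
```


count([5, 2, 1, 5, 1, 3, 2, 1, 1, 4], 1)
lst[0]=5 != 1: 0 + count([2, 1, 5, 1, 3, 2, 1, 1, 4], 1)
lst[0]=2 != 1: 0 + count([1, 5, 1, 3, 2, 1, 1, 4], 1)
lst[0]=1 == 1: 1 + count([5, 1, 3, 2, 1, 1, 4], 1)
lst[0]=5 != 1: 0 + count([1, 3, 2, 1, 1, 4], 1)
lst[0]=1 == 1: 1 + count([3, 2, 1, 1, 4], 1)
lst[0]=3 != 1: 0 + count([2, 1, 1, 4], 1)
lst[0]=2 != 1: 0 + count([1, 1, 4], 1)
lst[0]=1 == 1: 1 + count([1, 4], 1)
lst[0]=1 == 1: 1 + count([4], 1)
lst[0]=4 != 1: 0 + count([], 1)
= 4


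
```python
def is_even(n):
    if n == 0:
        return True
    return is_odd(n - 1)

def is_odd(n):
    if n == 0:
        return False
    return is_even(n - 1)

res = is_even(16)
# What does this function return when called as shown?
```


is_even(16)
= is_odd(15)
= is_even(14)
= is_odd(13)
= is_even(12)
= is_odd(11)
= is_even(10)
= is_odd(9)
= is_even(8)
= is_odd(7)
= is_even(6)
= is_odd(5)
= is_even(4)
= is_odd(3)
= is_even(2)
= is_odd(1)
= is_even(0)
n == 0: return True
= True


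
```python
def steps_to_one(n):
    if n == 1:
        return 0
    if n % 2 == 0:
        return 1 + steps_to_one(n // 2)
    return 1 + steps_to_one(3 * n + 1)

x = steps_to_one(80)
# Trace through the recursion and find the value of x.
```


steps_to_one(80)
80 is even -> steps_to_one(40)
40 is even -> steps_to_one(20)
20 is even -> steps_to_one(10)
10 is even -> steps_to_one(5)
5 is odd -> 3*5+1 = 16 -> steps_to_one(16)
16 is even -> steps_to_one(8)
8 is even -> steps_to_one(4)
4 is even -> steps_to_one(2)
2 is even -> steps_to_one(1)
Reached 1 after 9 steps
= 9


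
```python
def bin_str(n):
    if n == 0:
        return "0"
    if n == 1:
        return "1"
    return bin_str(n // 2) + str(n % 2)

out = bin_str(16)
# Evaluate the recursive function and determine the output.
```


bin_str(16)
= bin_str(8) + "0"
= bin_str(4) + "0" + "0"
= bin_str(2) + "0" + "0" + "0"
= bin_str(1) + "0" + "0" + "0" + "0"
= "1" + "0" + "0" + "0" + "0"
= "10000"


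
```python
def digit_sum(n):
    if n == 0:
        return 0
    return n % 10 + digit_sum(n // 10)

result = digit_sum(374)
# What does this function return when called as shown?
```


digit_sum(374)
= 4 + digit_sum(37)
= 4 + 7 + digit_sum(3)
= 4 + 7 + 3 + digit_sum(0)
= 4 + 7 + 3 + 0
= 14


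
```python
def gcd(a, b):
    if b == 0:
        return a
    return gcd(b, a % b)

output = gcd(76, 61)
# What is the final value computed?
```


gcd(76, 61)
= gcd(61, 76 % 61) = gcd(61, 15)
= gcd(15, 61 % 15) = gcd(15, 1)
= gcd(1, 15 % 1) = gcd(1, 0)
b == 0, return a = 1


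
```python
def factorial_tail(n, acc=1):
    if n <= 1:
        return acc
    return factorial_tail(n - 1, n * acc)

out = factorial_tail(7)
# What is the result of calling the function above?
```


factorial_tail(7, 1)
= factorial_tail(6, 7 * 1) = factorial_tail(6, 7)
= factorial_tail(5, 6 * 7) = factorial_tail(5, 42)
= factorial_tail(4, 5 * 42) = factorial_tail(4, 210)
= factorial_tail(3, 4 * 210) = factorial_tail(3, 840)
= factorial_tail(2, 3 * 840) = factorial_tail(2, 2520)
= factorial_tail(1, 2 * 2520) = factorial_tail(1, 5040)
n <= 1, return acc = 5040


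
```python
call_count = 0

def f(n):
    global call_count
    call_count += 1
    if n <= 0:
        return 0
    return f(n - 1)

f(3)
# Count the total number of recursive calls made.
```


f(3) calls f(2) calls ... calls f(0)
Total calls: 3 + 1 (for base case) = 4


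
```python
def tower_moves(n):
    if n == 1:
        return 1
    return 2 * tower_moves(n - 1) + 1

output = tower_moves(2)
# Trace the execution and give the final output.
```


tower_moves(2)
= 2 * tower_moves(1) + 1
Now compute bottom-up:
tower_moves(1) = 1
tower_moves(2) = 2 * 1 + 1 = 3
= 3


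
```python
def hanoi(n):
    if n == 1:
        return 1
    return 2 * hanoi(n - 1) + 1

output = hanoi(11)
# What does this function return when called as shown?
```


hanoi(11)
= 2 * hanoi(10) + 1
= 2 * (2 * hanoi(9) + 1) + 1
= 2 * (2 * (2 * hanoi(8) + 1) + 1) + 1
= 2 * (2 * (2 * (2 * hanoi(7) + 1) + 1) + 1) + 1
= 2 * (2 * (2 * (2 * (2 * hanoi(6) + 1) + 1) + 1) + 1) + 1
= 2 * (2 * (2 * (2 * (2 * (2 * hanoi(5) + 1) + 1) + 1) + 1) + 1) + 1
= 2 * (2 * (2 * (2 * (2 * (2 * (2 * hanoi(4) + 1) + 1) + 1) + 1) + 1) + 1) + 1
= 2 * (2 * (2 * (2 * (2 * (2 * (2 * (2 * hanoi(3) + 1) + 1) + 1) + 1) + 1) + 1) + 1) + 1
= 2 * (2 * (2 * (2 * (2 * (2 * (2 * (2 * (2 * hanoi(2) + 1) + 1) + 1) + 1) + 1) + 1) + 1) + 1) + 1
= 2 * (2 * (2 * (2 * (2 * (2 * (2 * (2 * (2 * (2 * hanoi(1) + 1) + 1) + 1) + 1) + 1) + 1) + 1) + 1) + 1) + 1
Now compute bottom-up:
hanoi(1) = 1
hanoi(2) = 2 * 1 + 1 = 3
hanoi(3) = 2 * 3 + 1 = 7
hanoi(4) = 2 * 7 + 1 = 15
hanoi(5) = 2 * 15 + 1 = 31
hanoi(6) = 2 * 31 + 1 = 63
hanoi(7) = 2 * 63 + 1 = 127
hanoi(8) = 2 * 127 + 1 = 255
hanoi(9) = 2 * 255 + 1 = 511
hanoi(10) = 2 * 511 + 1 = 1023
hanoi(11) = 2 * 1023 + 1 = 2047
= 2047


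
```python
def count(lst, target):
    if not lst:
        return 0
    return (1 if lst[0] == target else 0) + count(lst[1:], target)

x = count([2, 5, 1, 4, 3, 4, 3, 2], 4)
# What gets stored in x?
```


count([2, 5, 1, 4, 3, 4, 3, 2], 4)
lst[0]=2 != 4: 0 + count([5, 1, 4, 3, 4, 3, 2], 4)
lst[0]=5 != 4: 0 + count([1, 4, 3, 4, 3, 2], 4)
lst[0]=1 != 4: 0 + count([4, 3, 4, 3, 2], 4)
lst[0]=4 == 4: 1 + count([3, 4, 3, 2], 4)
lst[0]=3 != 4: 0 + count([4, 3, 2], 4)
lst[0]=4 == 4: 1 + count([3, 2], 4)
lst[0]=3 != 4: 0 + count([2], 4)
lst[0]=2 != 4: 0 + count([], 4)
= 2


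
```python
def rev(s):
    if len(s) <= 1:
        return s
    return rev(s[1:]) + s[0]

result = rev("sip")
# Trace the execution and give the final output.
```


rev("sip")
= rev("ip") + "s"
= rev("p") + "i" + "s"
= "p" + "i" + "s"
= "pis"


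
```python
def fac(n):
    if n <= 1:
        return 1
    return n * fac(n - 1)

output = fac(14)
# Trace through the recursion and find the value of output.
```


fac(14)
= 14 * fac(13)
= 14 * 13 * fac(12)
= 14 * 13 * 12 * fac(11)
= 14 * 13 * 12 * 11 * fac(10)
= 14 * 13 * 12 * 11 * 10 * fac(9)
= 14 * 13 * 12 * 11 * 10 * 9 * fac(8)
= 14 * 13 * 12 * 11 * 10 * 9 * 8 * fac(7)
= 14 * 13 * 12 * 11 * 10 * 9 * 8 * 7 * fac(6)
= 14 * 13 * 12 * 11 * 10 * 9 * 8 * 7 * 6 * fac(5)
= 14 * 13 * 12 * 11 * 10 * 9 * 8 * 7 * 6 * 5 * fac(4)
= 14 * 13 * 12 * 11 * 10 * 9 * 8 * 7 * 6 * 5 * 4 * fac(3)
= 14 * 13 * 12 * 11 * 10 * 9 * 8 * 7 * 6 * 5 * 4 * 3 * fac(2)
= 14 * 13 * 12 * 11 * 10 * 9 * 8 * 7 * 6 * 5 * 4 * 3 * 2 * fac(1)
= 14 * 13 * 12 * 11 * 10 * 9 * 8 * 7 * 6 * 5 * 4 * 3 * 2 * 1
= 87178291200


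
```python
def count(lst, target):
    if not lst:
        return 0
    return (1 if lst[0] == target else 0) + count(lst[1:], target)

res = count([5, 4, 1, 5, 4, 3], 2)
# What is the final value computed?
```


count([5, 4, 1, 5, 4, 3], 2)
lst[0]=5 != 2: 0 + count([4, 1, 5, 4, 3], 2)
lst[0]=4 != 2: 0 + count([1, 5, 4, 3], 2)
lst[0]=1 != 2: 0 + count([5, 4, 3], 2)
lst[0]=5 != 2: 0 + count([4, 3], 2)
lst[0]=4 != 2: 0 + count([3], 2)
lst[0]=3 != 2: 0 + count([], 2)
= 0


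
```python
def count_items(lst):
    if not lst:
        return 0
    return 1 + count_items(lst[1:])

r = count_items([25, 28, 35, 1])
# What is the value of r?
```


count_items([25, 28, 35, 1])
= 1 + count_items([28, 35, 1])
= 1 + 1 + count_items([35, 1])
= 1 + 1 + 1 + count_items([1])
= 1 + 1 + 1 + 1 + count_items([])
= 1 + 1 + 1 + 1 + 0
= 4


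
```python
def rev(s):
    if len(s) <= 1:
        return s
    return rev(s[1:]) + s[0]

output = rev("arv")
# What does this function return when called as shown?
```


rev("arv")
= rev("rv") + "a"
= rev("v") + "r" + "a"
= "v" + "r" + "a"
= "vra"


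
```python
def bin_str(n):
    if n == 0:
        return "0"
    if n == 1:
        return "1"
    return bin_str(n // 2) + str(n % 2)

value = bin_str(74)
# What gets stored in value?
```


bin_str(74)
= bin_str(37) + "0"
= bin_str(18) + "1" + "0"
= bin_str(9) + "0" + "1" + "0"
= bin_str(4) + "1" + "0" + "1" + "0"
= bin_str(2) + "0" + "1" + "0" + "1" + "0"
= bin_str(1) + "0" + "0" + "1" + "0" + "1" + "0"
= "1" + "0" + "0" + "1" + "0" + "1" + "0"
= "1001010"


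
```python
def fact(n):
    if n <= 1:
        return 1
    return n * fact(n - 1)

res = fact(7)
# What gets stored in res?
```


fact(7)
= 7 * fact(6)
= 7 * 6 * fact(5)
= 7 * 6 * 5 * fact(4)
= 7 * 6 * 5 * 4 * fact(3)
= 7 * 6 * 5 * 4 * 3 * fact(2)
= 7 * 6 * 5 * 4 * 3 * 2 * fact(1)
= 7 * 6 * 5 * 4 * 3 * 2 * 1
= 5040


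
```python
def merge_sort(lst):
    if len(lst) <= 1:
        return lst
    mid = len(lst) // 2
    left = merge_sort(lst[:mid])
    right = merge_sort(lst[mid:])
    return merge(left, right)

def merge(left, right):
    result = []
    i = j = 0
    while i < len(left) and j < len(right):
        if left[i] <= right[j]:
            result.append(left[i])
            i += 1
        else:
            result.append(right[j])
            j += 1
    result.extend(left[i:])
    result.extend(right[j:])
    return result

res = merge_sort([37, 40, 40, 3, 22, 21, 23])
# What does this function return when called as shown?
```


merge_sort([37, 40, 40, 3, 22, 21, 23])
Split into [37, 40, 40] and [3, 22, 21, 23]
Left sorted: [37, 40, 40]
Right sorted: [3, 21, 22, 23]
Merge [37, 40, 40] and [3, 21, 22, 23]
= [3, 21, 22, 23, 37, 40, 40]


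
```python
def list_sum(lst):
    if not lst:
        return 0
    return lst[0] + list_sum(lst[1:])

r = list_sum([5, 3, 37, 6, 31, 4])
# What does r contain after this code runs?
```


list_sum([5, 3, 37, 6, 31, 4])
= 5 + list_sum([3, 37, 6, 31, 4])
= 5 + 3 + list_sum([37, 6, 31, 4])
= 5 + 3 + 37 + list_sum([6, 31, 4])
= 5 + 3 + 37 + 6 + list_sum([31, 4])
= 5 + 3 + 37 + 6 + 31 + list_sum([4])
= 5 + 3 + 37 + 6 + 31 + 4 + list_sum([])
= 5 + 3 + 37 + 6 + 31 + 4 + 0
= 86


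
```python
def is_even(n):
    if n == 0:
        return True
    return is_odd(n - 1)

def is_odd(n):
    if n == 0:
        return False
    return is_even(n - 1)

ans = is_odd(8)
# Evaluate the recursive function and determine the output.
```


is_odd(8)
= is_even(7)
= is_odd(6)
= is_even(5)
= is_odd(4)
= is_even(3)
= is_odd(2)
= is_even(1)
= is_odd(0)
n == 0: return False
= False


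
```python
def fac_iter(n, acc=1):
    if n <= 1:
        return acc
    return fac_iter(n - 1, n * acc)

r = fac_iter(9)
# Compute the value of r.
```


fac_iter(9, 1)
= fac_iter(8, 9 * 1) = fac_iter(8, 9)
= fac_iter(7, 8 * 9) = fac_iter(7, 72)
= fac_iter(6, 7 * 72) = fac_iter(6, 504)
= fac_iter(5, 6 * 504) = fac_iter(5, 3024)
= fac_iter(4, 5 * 3024) = fac_iter(4, 15120)
= fac_iter(3, 4 * 15120) = fac_iter(3, 60480)
= fac_iter(2, 3 * 60480) = fac_iter(2, 181440)
= fac_iter(1, 2 * 181440) = fac_iter(1, 362880)
n <= 1, return acc = 362880


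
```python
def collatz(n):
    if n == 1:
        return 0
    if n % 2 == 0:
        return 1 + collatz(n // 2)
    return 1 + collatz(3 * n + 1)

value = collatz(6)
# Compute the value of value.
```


collatz(6)
6 is even -> collatz(3)
3 is odd -> 3*3+1 = 10 -> collatz(10)
10 is even -> collatz(5)
5 is odd -> 3*5+1 = 16 -> collatz(16)
16 is even -> collatz(8)
8 is even -> collatz(4)
4 is even -> collatz(2)
2 is even -> collatz(1)
Reached 1 after 8 steps
= 8


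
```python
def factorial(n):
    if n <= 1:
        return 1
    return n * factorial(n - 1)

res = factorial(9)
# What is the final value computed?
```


factorial(9)
= 9 * factorial(8)
= 9 * 8 * factorial(7)
= 9 * 8 * 7 * factorial(6)
= 9 * 8 * 7 * 6 * factorial(5)
= 9 * 8 * 7 * 6 * 5 * factorial(4)
= 9 * 8 * 7 * 6 * 5 * 4 * factorial(3)
= 9 * 8 * 7 * 6 * 5 * 4 * 3 * factorial(2)
= 9 * 8 * 7 * 6 * 5 * 4 * 3 * 2 * factorial(1)
= 9 * 8 * 7 * 6 * 5 * 4 * 3 * 2 * 1
= 362880


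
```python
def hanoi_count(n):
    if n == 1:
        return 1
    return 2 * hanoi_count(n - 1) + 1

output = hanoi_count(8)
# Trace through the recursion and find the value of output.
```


hanoi_count(8)
= 2 * hanoi_count(7) + 1
= 2 * (2 * hanoi_count(6) + 1) + 1
= 2 * (2 * (2 * hanoi_count(5) + 1) + 1) + 1
= 2 * (2 * (2 * (2 * hanoi_count(4) + 1) + 1) + 1) + 1
= 2 * (2 * (2 * (2 * (2 * hanoi_count(3) + 1) + 1) + 1) + 1) + 1
= 2 * (2 * (2 * (2 * (2 * (2 * hanoi_count(2) + 1) + 1) + 1) + 1) + 1) + 1
= 2 * (2 * (2 * (2 * (2 * (2 * (2 * hanoi_count(1) + 1) + 1) + 1) + 1) + 1) + 1) + 1
Now compute bottom-up:
hanoi_count(1) = 1
hanoi_count(2) = 2 * 1 + 1 = 3
hanoi_count(3) = 2 * 3 + 1 = 7
hanoi_count(4) = 2 * 7 + 1 = 15
hanoi_count(5) = 2 * 15 + 1 = 31
hanoi_count(6) = 2 * 31 + 1 = 63
hanoi_count(7) = 2 * 63 + 1 = 127
hanoi_count(8) = 2 * 127 + 1 = 255
= 255


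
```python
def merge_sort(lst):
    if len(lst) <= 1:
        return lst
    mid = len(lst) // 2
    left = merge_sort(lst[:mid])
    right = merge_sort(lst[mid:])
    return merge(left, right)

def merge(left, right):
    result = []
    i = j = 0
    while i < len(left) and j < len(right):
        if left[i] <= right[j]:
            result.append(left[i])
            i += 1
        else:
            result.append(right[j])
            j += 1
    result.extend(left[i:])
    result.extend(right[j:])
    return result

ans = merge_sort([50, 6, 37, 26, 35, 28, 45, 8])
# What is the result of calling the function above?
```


merge_sort([50, 6, 37, 26, 35, 28, 45, 8])
Split into [50, 6, 37, 26] and [35, 28, 45, 8]
Left sorted: [6, 26, 37, 50]
Right sorted: [8, 28, 35, 45]
Merge [6, 26, 37, 50] and [8, 28, 35, 45]
= [6, 8, 26, 28, 35, 37, 45, 50]
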